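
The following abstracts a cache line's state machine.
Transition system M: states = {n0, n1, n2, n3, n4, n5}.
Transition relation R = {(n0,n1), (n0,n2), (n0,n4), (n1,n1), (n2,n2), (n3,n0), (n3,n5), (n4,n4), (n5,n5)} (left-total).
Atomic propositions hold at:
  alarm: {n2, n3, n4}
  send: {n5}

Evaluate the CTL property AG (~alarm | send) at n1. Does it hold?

Sat(~alarm) = {n0, n1, n5}
Sat(~alarm | send) = {n0, n1, n5}
AG (~alarm | send): greatest fixpoint, start Z0 = {n0, n1, n5}, keep only states in Sat with every successor in Z. Z1 = {n1, n5}; fixed.
Sat(AG (~alarm | send)) = {n1, n5}
n1 ∈ Sat(AG (~alarm | send)) = {n1, n5}, so the formula holds at n1.

Yes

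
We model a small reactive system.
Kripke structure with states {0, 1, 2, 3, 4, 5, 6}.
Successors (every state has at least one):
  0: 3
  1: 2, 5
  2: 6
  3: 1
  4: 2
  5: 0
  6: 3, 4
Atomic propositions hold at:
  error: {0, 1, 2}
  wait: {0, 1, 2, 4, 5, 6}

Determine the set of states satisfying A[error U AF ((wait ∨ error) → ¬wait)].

Sat(wait ∨ error) = {0, 1, 2, 4, 5, 6}
Sat(¬wait) = {3}
Sat((wait ∨ error) → ¬wait) = {3}
AF ((wait ∨ error) → ¬wait): least fixpoint, start Z0 = {3}, add states with every successor in Z. Z1 = {0, 3}; Z2 = {0, 3, 5}; fixed.
Sat(AF ((wait ∨ error) → ¬wait)) = {0, 3, 5}
A[error U AF ((wait ∨ error) → ¬wait)]: least fixpoint, start Z0 = Sat(AF ((wait ∨ error) → ¬wait)) = {0, 3, 5}, add states in Sat(error) with every successor in Z. Already a fixed point.
Sat(A[error U AF ((wait ∨ error) → ¬wait)]) = {0, 3, 5}

{0, 3, 5}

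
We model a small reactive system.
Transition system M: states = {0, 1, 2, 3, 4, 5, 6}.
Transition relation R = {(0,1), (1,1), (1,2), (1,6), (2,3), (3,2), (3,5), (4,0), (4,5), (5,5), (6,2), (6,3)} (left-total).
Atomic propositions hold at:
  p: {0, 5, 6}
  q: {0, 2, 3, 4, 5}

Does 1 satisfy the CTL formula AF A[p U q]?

A[p U q]: least fixpoint, start Z0 = Sat(q) = {0, 2, 3, 4, 5}, add states in Sat(p) with every successor in Z. Z1 = {0, 2, 3, 4, 5, 6}; fixed.
Sat(A[p U q]) = {0, 2, 3, 4, 5, 6}
AF A[p U q]: least fixpoint, start Z0 = {0, 2, 3, 4, 5, 6}, add states with every successor in Z. Already a fixed point.
Sat(AF A[p U q]) = {0, 2, 3, 4, 5, 6}
1 ∉ Sat(AF A[p U q]) = {0, 2, 3, 4, 5, 6}, so the formula does not hold at 1.

No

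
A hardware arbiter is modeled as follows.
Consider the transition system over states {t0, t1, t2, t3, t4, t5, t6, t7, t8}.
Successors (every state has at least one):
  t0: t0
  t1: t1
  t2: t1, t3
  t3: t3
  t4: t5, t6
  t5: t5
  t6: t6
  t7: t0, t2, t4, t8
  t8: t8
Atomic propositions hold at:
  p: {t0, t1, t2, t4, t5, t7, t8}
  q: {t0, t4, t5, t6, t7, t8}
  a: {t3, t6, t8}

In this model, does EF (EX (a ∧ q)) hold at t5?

No

Sat(a ∧ q) = {t6, t8}
Sat(EX (a ∧ q)) = {s : some successor in {t6, t8}} = {t4, t6, t7, t8}
EF (EX (a ∧ q)): least fixpoint, start Z0 = {t4, t6, t7, t8}, add states with some successor in Z. Already a fixed point.
Sat(EF (EX (a ∧ q))) = {t4, t6, t7, t8}
t5 ∉ Sat(EF (EX (a ∧ q))) = {t4, t6, t7, t8}, so the formula does not hold at t5.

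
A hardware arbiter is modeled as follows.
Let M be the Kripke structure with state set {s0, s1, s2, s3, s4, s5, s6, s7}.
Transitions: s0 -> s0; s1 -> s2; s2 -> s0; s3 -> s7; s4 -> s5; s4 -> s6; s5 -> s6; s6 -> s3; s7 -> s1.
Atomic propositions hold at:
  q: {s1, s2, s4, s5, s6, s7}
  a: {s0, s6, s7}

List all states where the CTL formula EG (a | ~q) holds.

Sat(~q) = {s0, s3}
Sat(a | ~q) = {s0, s3, s6, s7}
EG (a | ~q): greatest fixpoint, start Z0 = {s0, s3, s6, s7}, keep only states in Sat with some successor in Z. Z1 = {s0, s3, s6}; Z2 = {s0, s6}; Z3 = {s0}; fixed.
Sat(EG (a | ~q)) = {s0}

{s0}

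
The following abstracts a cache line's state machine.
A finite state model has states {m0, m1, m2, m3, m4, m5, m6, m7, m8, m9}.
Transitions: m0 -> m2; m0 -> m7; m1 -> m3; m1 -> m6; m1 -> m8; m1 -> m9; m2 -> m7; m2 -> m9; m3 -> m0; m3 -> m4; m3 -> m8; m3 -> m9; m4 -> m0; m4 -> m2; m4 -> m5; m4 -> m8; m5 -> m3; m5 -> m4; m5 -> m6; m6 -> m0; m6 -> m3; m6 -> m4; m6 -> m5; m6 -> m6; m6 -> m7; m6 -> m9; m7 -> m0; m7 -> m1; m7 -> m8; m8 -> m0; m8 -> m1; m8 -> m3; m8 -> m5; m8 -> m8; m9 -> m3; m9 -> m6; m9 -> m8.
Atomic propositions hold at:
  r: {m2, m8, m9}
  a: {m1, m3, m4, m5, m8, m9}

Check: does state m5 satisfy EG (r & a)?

Sat(r & a) = {m8, m9}
EG (r & a): greatest fixpoint, start Z0 = {m8, m9}, keep only states in Sat with some successor in Z. Already a fixed point.
Sat(EG (r & a)) = {m8, m9}
m5 ∉ Sat(EG (r & a)) = {m8, m9}, so the formula does not hold at m5.

No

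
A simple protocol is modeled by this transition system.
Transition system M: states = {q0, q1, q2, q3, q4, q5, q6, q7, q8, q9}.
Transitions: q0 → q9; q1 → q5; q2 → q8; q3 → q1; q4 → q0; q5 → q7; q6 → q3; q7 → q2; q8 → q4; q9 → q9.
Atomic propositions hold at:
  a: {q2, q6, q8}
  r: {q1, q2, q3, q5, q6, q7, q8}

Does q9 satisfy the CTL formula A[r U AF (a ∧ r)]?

Sat(a ∧ r) = {q2, q6, q8}
AF (a ∧ r): least fixpoint, start Z0 = {q2, q6, q8}, add states with every successor in Z. Z1 = {q2, q6, q7, q8}; Z2 = {q2, q5, q6, q7, q8}; Z3 = {q1, q2, q5, q6, q7, q8}; Z4 = {q1, q2, q3, q5, q6, q7, q8}; fixed.
Sat(AF (a ∧ r)) = {q1, q2, q3, q5, q6, q7, q8}
A[r U AF (a ∧ r)]: least fixpoint, start Z0 = Sat(AF (a ∧ r)) = {q1, q2, q3, q5, q6, q7, q8}, add states in Sat(r) with every successor in Z. Already a fixed point.
Sat(A[r U AF (a ∧ r)]) = {q1, q2, q3, q5, q6, q7, q8}
q9 ∉ Sat(A[r U AF (a ∧ r)]) = {q1, q2, q3, q5, q6, q7, q8}, so the formula does not hold at q9.

No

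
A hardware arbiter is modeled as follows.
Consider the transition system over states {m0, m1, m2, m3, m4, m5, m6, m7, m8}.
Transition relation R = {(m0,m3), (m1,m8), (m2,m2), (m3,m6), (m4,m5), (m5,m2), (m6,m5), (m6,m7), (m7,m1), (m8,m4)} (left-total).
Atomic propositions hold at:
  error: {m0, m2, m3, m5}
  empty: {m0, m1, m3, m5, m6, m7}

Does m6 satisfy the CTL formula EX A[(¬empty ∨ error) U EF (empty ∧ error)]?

Yes

Sat(¬empty) = {m2, m4, m8}
Sat(¬empty ∨ error) = {m0, m2, m3, m4, m5, m8}
Sat(empty ∧ error) = {m0, m3, m5}
EF (empty ∧ error): least fixpoint, start Z0 = {m0, m3, m5}, add states with some successor in Z. Z1 = {m0, m3, m4, m5, m6}; Z2 = {m0, m3, m4, m5, m6, m8}; Z3 = {m0, m1, m3, m4, m5, m6, m8}; Z4 = {m0, m1, m3, m4, m5, m6, m7, m8}; fixed.
Sat(EF (empty ∧ error)) = {m0, m1, m3, m4, m5, m6, m7, m8}
A[(¬empty ∨ error) U EF (empty ∧ error)]: least fixpoint, start Z0 = Sat(EF (empty ∧ error)) = {m0, m1, m3, m4, m5, m6, m7, m8}, add states in Sat(¬empty ∨ error) with every successor in Z. Already a fixed point.
Sat(A[(¬empty ∨ error) U EF (empty ∧ error)]) = {m0, m1, m3, m4, m5, m6, m7, m8}
Sat(EX A[(¬empty ∨ error) U EF (empty ∧ error)]) = {s : some successor in {m0, m1, m3, m4, m5, m6, m7, m8}} = {m0, m1, m3, m4, m6, m7, m8}
m6 ∈ Sat(EX A[(¬empty ∨ error) U EF (empty ∧ error)]) = {m0, m1, m3, m4, m6, m7, m8}, so the formula holds at m6.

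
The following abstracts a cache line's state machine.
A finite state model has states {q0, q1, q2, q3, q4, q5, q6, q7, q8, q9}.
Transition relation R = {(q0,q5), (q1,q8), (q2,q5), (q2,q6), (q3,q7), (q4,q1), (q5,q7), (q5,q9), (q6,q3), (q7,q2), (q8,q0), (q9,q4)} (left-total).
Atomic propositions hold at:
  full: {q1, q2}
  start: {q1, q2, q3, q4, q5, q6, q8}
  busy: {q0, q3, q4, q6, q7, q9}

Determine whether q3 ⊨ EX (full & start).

No

Sat(full & start) = {q1, q2}
Sat(EX (full & start)) = {s : some successor in {q1, q2}} = {q4, q7}
q3 ∉ Sat(EX (full & start)) = {q4, q7}, so the formula does not hold at q3.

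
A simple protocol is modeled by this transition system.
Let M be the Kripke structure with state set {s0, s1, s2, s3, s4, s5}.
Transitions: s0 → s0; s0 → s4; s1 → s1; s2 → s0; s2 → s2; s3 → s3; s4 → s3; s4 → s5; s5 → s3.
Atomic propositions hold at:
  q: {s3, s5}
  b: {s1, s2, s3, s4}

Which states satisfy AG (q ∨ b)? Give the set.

{s1, s3, s4, s5}

Sat(q ∨ b) = {s1, s2, s3, s4, s5}
AG (q ∨ b): greatest fixpoint, start Z0 = {s1, s2, s3, s4, s5}, keep only states in Sat with every successor in Z. Z1 = {s1, s3, s4, s5}; fixed.
Sat(AG (q ∨ b)) = {s1, s3, s4, s5}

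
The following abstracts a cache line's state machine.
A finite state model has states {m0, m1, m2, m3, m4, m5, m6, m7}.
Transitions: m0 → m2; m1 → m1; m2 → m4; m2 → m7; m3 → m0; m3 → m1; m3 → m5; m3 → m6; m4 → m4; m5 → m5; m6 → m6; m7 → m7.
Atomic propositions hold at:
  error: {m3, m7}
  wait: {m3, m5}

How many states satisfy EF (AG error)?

4

AG error: greatest fixpoint, start Z0 = {m3, m7}, keep only states in Sat with every successor in Z. Z1 = {m7}; fixed.
Sat(AG error) = {m7}
EF (AG error): least fixpoint, start Z0 = {m7}, add states with some successor in Z. Z1 = {m2, m7}; Z2 = {m0, m2, m7}; Z3 = {m0, m2, m3, m7}; fixed.
Sat(EF (AG error)) = {m0, m2, m3, m7}
|Sat(EF (AG error))| = |{m0, m2, m3, m7}| = 4.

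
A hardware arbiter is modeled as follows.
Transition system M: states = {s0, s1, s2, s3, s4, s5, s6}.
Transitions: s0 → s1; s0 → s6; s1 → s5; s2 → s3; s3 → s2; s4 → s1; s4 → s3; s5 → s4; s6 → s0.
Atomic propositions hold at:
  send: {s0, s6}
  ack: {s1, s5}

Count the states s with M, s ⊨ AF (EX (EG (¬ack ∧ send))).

Sat(¬ack) = {s0, s2, s3, s4, s6}
Sat(¬ack ∧ send) = {s0, s6}
EG (¬ack ∧ send): greatest fixpoint, start Z0 = {s0, s6}, keep only states in Sat with some successor in Z. Already a fixed point.
Sat(EG (¬ack ∧ send)) = {s0, s6}
Sat(EX (EG (¬ack ∧ send))) = {s : some successor in {s0, s6}} = {s0, s6}
AF (EX (EG (¬ack ∧ send))): least fixpoint, start Z0 = {s0, s6}, add states with every successor in Z. Already a fixed point.
Sat(AF (EX (EG (¬ack ∧ send)))) = {s0, s6}
|Sat(AF (EX (EG (¬ack ∧ send))))| = |{s0, s6}| = 2.

2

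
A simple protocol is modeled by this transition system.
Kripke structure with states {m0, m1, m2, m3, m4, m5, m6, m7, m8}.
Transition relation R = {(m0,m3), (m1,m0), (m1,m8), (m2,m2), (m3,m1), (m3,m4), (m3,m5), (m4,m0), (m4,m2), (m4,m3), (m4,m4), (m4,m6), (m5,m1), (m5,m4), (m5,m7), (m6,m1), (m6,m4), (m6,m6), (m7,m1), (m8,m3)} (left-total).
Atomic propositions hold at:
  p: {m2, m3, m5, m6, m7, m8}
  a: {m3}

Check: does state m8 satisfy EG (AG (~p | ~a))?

Sat(~p) = {m0, m1, m4}
Sat(~a) = {m0, m1, m2, m4, m5, m6, m7, m8}
Sat(~p | ~a) = {m0, m1, m2, m4, m5, m6, m7, m8}
AG (~p | ~a): greatest fixpoint, start Z0 = {m0, m1, m2, m4, m5, m6, m7, m8}, keep only states in Sat with every successor in Z. Z1 = {m1, m2, m5, m6, m7}; Z2 = {m2, m7}; Z3 = {m2}; fixed.
Sat(AG (~p | ~a)) = {m2}
EG (AG (~p | ~a)): greatest fixpoint, start Z0 = {m2}, keep only states in Sat with some successor in Z. Already a fixed point.
Sat(EG (AG (~p | ~a))) = {m2}
m8 ∉ Sat(EG (AG (~p | ~a))) = {m2}, so the formula does not hold at m8.

No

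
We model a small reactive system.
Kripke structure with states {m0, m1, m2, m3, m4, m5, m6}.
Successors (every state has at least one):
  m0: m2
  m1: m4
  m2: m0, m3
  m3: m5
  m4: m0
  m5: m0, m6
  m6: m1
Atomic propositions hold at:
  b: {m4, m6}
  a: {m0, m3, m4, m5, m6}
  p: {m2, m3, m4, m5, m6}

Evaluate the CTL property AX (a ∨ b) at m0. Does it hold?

No

Sat(a ∨ b) = {m0, m3, m4, m5, m6}
Sat(AX (a ∨ b)) = {s : every successor in {m0, m3, m4, m5, m6}} = {m1, m2, m3, m4, m5}
m0 ∉ Sat(AX (a ∨ b)) = {m1, m2, m3, m4, m5}, so the formula does not hold at m0.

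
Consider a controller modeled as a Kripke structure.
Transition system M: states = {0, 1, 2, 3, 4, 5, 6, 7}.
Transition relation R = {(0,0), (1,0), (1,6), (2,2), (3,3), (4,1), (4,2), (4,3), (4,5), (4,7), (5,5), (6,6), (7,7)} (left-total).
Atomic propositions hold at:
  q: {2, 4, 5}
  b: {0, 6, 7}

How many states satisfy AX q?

Sat(AX q) = {s : every successor in {2, 4, 5}} = {2, 5}
|Sat(AX q)| = |{2, 5}| = 2.

2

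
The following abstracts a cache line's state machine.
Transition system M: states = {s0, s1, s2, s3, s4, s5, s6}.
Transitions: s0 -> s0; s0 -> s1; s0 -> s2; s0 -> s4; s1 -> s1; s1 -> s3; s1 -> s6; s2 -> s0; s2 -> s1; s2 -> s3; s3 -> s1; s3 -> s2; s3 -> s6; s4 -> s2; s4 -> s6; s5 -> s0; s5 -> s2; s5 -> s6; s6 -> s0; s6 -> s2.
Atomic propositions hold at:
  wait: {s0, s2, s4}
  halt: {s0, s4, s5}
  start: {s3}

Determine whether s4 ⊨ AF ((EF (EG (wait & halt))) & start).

No

Sat(wait & halt) = {s0, s4}
EG (wait & halt): greatest fixpoint, start Z0 = {s0, s4}, keep only states in Sat with some successor in Z. Z1 = {s0}; fixed.
Sat(EG (wait & halt)) = {s0}
EF (EG (wait & halt)): least fixpoint, start Z0 = {s0}, add states with some successor in Z. Z1 = {s0, s2, s5, s6}; Z2 = {s0, s1, s2, s3, s4, s5, s6}; fixed.
Sat(EF (EG (wait & halt))) = {s0, s1, s2, s3, s4, s5, s6}
Sat((EF (EG (wait & halt))) & start) = {s3}
AF ((EF (EG (wait & halt))) & start): least fixpoint, start Z0 = {s3}, add states with every successor in Z. Already a fixed point.
Sat(AF ((EF (EG (wait & halt))) & start)) = {s3}
s4 ∉ Sat(AF ((EF (EG (wait & halt))) & start)) = {s3}, so the formula does not hold at s4.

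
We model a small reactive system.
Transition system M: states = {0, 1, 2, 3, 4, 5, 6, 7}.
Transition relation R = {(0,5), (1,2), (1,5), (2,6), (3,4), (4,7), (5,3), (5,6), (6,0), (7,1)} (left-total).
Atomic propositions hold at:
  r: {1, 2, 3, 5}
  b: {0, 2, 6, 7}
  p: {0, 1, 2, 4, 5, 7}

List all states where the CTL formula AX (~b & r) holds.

Sat(~b) = {1, 3, 4, 5}
Sat(~b & r) = {1, 3, 5}
Sat(AX (~b & r)) = {s : every successor in {1, 3, 5}} = {0, 7}

{0, 7}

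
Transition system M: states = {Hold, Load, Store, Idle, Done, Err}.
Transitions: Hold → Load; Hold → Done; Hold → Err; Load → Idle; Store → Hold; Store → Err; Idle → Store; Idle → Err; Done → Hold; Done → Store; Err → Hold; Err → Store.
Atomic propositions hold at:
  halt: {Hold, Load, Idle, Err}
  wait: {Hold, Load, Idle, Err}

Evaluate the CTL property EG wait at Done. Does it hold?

EG wait: greatest fixpoint, start Z0 = {Hold, Load, Idle, Err}, keep only states in Sat with some successor in Z. Already a fixed point.
Sat(EG wait) = {Hold, Load, Idle, Err}
Done ∉ Sat(EG wait) = {Hold, Load, Idle, Err}, so the formula does not hold at Done.

No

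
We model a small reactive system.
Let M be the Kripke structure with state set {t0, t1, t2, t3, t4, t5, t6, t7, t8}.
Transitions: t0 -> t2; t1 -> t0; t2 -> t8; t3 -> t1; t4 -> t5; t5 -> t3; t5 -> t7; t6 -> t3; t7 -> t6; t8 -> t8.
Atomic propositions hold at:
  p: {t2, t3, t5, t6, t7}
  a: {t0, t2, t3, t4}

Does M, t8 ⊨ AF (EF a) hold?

EF a: least fixpoint, start Z0 = {t0, t2, t3, t4}, add states with some successor in Z. Z1 = {t0, t1, t2, t3, t4, t5, t6}; Z2 = {t0, t1, t2, t3, t4, t5, t6, t7}; fixed.
Sat(EF a) = {t0, t1, t2, t3, t4, t5, t6, t7}
AF (EF a): least fixpoint, start Z0 = {t0, t1, t2, t3, t4, t5, t6, t7}, add states with every successor in Z. Already a fixed point.
Sat(AF (EF a)) = {t0, t1, t2, t3, t4, t5, t6, t7}
t8 ∉ Sat(AF (EF a)) = {t0, t1, t2, t3, t4, t5, t6, t7}, so the formula does not hold at t8.

No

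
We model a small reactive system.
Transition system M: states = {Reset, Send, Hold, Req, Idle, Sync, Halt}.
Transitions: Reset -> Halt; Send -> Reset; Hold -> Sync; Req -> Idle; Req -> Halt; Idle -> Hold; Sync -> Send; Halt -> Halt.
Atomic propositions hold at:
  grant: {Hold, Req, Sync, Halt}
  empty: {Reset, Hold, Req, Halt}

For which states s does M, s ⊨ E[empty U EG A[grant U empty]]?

A[grant U empty]: least fixpoint, start Z0 = Sat(empty) = {Reset, Hold, Req, Halt}, add states in Sat(grant) with every successor in Z. Already a fixed point.
Sat(A[grant U empty]) = {Reset, Hold, Req, Halt}
EG A[grant U empty]: greatest fixpoint, start Z0 = {Reset, Hold, Req, Halt}, keep only states in Sat with some successor in Z. Z1 = {Reset, Req, Halt}; fixed.
Sat(EG A[grant U empty]) = {Reset, Req, Halt}
E[empty U EG A[grant U empty]]: least fixpoint, start Z0 = Sat(EG A[grant U empty]) = {Reset, Req, Halt}, add states in Sat(empty) with some successor in Z. Already a fixed point.
Sat(E[empty U EG A[grant U empty]]) = {Reset, Req, Halt}

{Reset, Req, Halt}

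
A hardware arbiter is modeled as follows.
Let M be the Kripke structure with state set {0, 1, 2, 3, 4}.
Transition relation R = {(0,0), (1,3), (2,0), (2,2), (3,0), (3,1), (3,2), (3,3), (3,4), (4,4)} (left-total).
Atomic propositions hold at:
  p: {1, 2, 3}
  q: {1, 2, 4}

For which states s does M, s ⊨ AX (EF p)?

{1}

EF p: least fixpoint, start Z0 = {1, 2, 3}, add states with some successor in Z. Already a fixed point.
Sat(EF p) = {1, 2, 3}
Sat(AX (EF p)) = {s : every successor in {1, 2, 3}} = {1}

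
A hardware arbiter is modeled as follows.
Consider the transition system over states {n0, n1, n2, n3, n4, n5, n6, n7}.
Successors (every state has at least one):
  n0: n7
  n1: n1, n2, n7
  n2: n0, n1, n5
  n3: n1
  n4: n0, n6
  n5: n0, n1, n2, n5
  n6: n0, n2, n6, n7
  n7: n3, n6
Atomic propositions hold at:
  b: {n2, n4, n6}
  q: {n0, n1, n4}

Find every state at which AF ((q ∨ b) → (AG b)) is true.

{n0, n3, n5, n7}

Sat(q ∨ b) = {n0, n1, n2, n4, n6}
AG b: greatest fixpoint, start Z0 = {n2, n4, n6}, keep only states in Sat with every successor in Z. Z1 = ∅; fixed.
Sat(AG b) = ∅
Sat((q ∨ b) → (AG b)) = {n3, n5, n7}
AF ((q ∨ b) → (AG b)): least fixpoint, start Z0 = {n3, n5, n7}, add states with every successor in Z. Z1 = {n0, n3, n5, n7}; fixed.
Sat(AF ((q ∨ b) → (AG b))) = {n0, n3, n5, n7}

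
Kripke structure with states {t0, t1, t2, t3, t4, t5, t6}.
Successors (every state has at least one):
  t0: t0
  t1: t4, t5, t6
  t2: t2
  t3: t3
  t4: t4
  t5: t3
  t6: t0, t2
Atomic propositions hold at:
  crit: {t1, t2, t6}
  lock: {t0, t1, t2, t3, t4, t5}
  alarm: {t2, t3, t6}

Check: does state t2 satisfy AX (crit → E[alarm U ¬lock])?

Sat(¬lock) = {t6}
E[alarm U ¬lock]: least fixpoint, start Z0 = Sat(¬lock) = {t6}, add states in Sat(alarm) with some successor in Z. Already a fixed point.
Sat(E[alarm U ¬lock]) = {t6}
Sat(crit → E[alarm U ¬lock]) = {t0, t3, t4, t5, t6}
Sat(AX (crit → E[alarm U ¬lock])) = {s : every successor in {t0, t3, t4, t5, t6}} = {t0, t1, t3, t4, t5}
t2 ∉ Sat(AX (crit → E[alarm U ¬lock])) = {t0, t1, t3, t4, t5}, so the formula does not hold at t2.

No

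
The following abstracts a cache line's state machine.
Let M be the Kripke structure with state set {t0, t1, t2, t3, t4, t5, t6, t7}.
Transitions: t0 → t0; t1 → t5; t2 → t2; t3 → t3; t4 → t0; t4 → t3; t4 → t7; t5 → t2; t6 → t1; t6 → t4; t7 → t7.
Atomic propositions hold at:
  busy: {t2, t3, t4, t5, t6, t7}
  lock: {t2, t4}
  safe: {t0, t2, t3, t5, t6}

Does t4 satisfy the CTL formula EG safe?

No

EG safe: greatest fixpoint, start Z0 = {t0, t2, t3, t5, t6}, keep only states in Sat with some successor in Z. Z1 = {t0, t2, t3, t5}; fixed.
Sat(EG safe) = {t0, t2, t3, t5}
t4 ∉ Sat(EG safe) = {t0, t2, t3, t5}, so the formula does not hold at t4.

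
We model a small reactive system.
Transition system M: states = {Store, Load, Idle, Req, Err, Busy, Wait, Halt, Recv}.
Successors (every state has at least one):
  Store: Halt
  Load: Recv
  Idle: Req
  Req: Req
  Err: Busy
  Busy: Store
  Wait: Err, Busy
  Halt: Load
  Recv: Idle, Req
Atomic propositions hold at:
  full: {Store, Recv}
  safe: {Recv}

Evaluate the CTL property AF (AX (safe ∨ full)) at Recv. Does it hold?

Sat(safe ∨ full) = {Store, Recv}
Sat(AX (safe ∨ full)) = {s : every successor in {Store, Recv}} = {Load, Busy}
AF (AX (safe ∨ full)): least fixpoint, start Z0 = {Load, Busy}, add states with every successor in Z. Z1 = {Load, Err, Busy, Halt}; Z2 = {Store, Load, Err, Busy, Wait, Halt}; fixed.
Sat(AF (AX (safe ∨ full))) = {Store, Load, Err, Busy, Wait, Halt}
Recv ∉ Sat(AF (AX (safe ∨ full))) = {Store, Load, Err, Busy, Wait, Halt}, so the formula does not hold at Recv.

No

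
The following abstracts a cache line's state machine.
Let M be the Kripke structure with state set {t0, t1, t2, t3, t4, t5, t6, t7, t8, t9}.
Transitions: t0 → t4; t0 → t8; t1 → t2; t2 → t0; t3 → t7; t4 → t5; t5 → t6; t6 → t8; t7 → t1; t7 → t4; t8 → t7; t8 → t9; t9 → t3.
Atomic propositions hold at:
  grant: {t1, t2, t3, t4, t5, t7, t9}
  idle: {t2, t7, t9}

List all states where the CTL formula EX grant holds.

{t0, t1, t3, t4, t7, t8, t9}

Sat(EX grant) = {s : some successor in {t1, t2, t3, t4, t5, t7, t9}} = {t0, t1, t3, t4, t7, t8, t9}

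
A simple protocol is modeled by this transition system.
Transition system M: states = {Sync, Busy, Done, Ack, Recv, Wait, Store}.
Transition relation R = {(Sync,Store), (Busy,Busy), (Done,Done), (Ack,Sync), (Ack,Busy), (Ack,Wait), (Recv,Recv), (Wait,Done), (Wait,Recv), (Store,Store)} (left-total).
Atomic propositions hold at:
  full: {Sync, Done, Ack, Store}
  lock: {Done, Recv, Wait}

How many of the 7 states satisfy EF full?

5

EF full: least fixpoint, start Z0 = {Sync, Done, Ack, Store}, add states with some successor in Z. Z1 = {Sync, Done, Ack, Wait, Store}; fixed.
Sat(EF full) = {Sync, Done, Ack, Wait, Store}
|Sat(EF full)| = |{Sync, Done, Ack, Wait, Store}| = 5.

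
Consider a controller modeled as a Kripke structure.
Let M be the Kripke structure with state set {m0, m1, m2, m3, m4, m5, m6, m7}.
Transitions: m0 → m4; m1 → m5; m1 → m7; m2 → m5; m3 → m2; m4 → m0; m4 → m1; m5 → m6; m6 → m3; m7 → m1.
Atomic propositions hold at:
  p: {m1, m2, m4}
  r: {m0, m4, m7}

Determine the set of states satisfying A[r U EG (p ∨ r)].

{m0, m1, m4, m7}

Sat(p ∨ r) = {m0, m1, m2, m4, m7}
EG (p ∨ r): greatest fixpoint, start Z0 = {m0, m1, m2, m4, m7}, keep only states in Sat with some successor in Z. Z1 = {m0, m1, m4, m7}; fixed.
Sat(EG (p ∨ r)) = {m0, m1, m4, m7}
A[r U EG (p ∨ r)]: least fixpoint, start Z0 = Sat(EG (p ∨ r)) = {m0, m1, m4, m7}, add states in Sat(r) with every successor in Z. Already a fixed point.
Sat(A[r U EG (p ∨ r)]) = {m0, m1, m4, m7}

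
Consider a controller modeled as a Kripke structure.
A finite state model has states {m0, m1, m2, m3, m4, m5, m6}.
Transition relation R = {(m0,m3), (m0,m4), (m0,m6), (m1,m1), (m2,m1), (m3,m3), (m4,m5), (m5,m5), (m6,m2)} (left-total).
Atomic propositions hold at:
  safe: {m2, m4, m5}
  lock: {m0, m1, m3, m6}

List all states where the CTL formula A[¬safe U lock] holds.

{m0, m1, m3, m6}

Sat(¬safe) = {m0, m1, m3, m6}
A[¬safe U lock]: least fixpoint, start Z0 = Sat(lock) = {m0, m1, m3, m6}, add states in Sat(¬safe) with every successor in Z. Already a fixed point.
Sat(A[¬safe U lock]) = {m0, m1, m3, m6}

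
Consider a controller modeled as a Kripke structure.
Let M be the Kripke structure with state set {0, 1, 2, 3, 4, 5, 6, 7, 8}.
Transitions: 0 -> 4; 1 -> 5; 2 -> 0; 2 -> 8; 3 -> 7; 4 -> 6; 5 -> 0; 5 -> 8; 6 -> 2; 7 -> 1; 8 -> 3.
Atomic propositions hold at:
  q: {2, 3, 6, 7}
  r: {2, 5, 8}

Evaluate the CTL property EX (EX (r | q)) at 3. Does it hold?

Sat(r | q) = {2, 3, 5, 6, 7, 8}
Sat(EX (r | q)) = {s : some successor in {2, 3, 5, 6, 7, 8}} = {1, 2, 3, 4, 5, 6, 8}
Sat(EX (EX (r | q))) = {s : some successor in {1, 2, 3, 4, 5, 6, 8}} = {0, 1, 2, 4, 5, 6, 7, 8}
3 ∉ Sat(EX (EX (r | q))) = {0, 1, 2, 4, 5, 6, 7, 8}, so the formula does not hold at 3.

No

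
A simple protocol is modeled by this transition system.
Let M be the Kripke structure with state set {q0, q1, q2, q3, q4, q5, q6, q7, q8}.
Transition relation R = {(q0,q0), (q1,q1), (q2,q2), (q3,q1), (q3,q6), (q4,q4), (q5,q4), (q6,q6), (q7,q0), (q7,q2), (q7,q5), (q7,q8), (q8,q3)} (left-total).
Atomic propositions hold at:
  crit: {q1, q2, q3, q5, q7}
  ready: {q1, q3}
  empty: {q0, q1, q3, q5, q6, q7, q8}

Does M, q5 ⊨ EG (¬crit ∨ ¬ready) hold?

Sat(¬crit) = {q0, q4, q6, q8}
Sat(¬ready) = {q0, q2, q4, q5, q6, q7, q8}
Sat(¬crit ∨ ¬ready) = {q0, q2, q4, q5, q6, q7, q8}
EG (¬crit ∨ ¬ready): greatest fixpoint, start Z0 = {q0, q2, q4, q5, q6, q7, q8}, keep only states in Sat with some successor in Z. Z1 = {q0, q2, q4, q5, q6, q7}; fixed.
Sat(EG (¬crit ∨ ¬ready)) = {q0, q2, q4, q5, q6, q7}
q5 ∈ Sat(EG (¬crit ∨ ¬ready)) = {q0, q2, q4, q5, q6, q7}, so the formula holds at q5.

Yes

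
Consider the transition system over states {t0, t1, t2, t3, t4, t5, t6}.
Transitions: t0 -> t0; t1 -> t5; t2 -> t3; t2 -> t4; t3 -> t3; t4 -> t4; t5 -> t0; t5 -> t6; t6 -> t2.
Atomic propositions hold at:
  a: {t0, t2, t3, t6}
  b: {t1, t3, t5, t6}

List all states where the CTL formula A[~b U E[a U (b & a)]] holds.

{t2, t3, t6}

Sat(~b) = {t0, t2, t4}
Sat(b & a) = {t3, t6}
E[a U (b & a)]: least fixpoint, start Z0 = Sat((b & a)) = {t3, t6}, add states in Sat(a) with some successor in Z. Z1 = {t2, t3, t6}; fixed.
Sat(E[a U (b & a)]) = {t2, t3, t6}
A[~b U E[a U (b & a)]]: least fixpoint, start Z0 = Sat(E[a U (b & a)]) = {t2, t3, t6}, add states in Sat(~b) with every successor in Z. Already a fixed point.
Sat(A[~b U E[a U (b & a)]]) = {t2, t3, t6}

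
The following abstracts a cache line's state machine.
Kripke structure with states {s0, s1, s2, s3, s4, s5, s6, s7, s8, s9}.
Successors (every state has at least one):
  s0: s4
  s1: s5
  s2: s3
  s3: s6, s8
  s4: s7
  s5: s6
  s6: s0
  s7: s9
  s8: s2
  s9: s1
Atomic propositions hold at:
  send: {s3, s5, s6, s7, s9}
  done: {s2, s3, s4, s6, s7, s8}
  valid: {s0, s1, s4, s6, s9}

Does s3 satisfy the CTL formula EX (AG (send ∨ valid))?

Sat(send ∨ valid) = {s0, s1, s3, s4, s5, s6, s7, s9}
AG (send ∨ valid): greatest fixpoint, start Z0 = {s0, s1, s3, s4, s5, s6, s7, s9}, keep only states in Sat with every successor in Z. Z1 = {s0, s1, s4, s5, s6, s7, s9}; fixed.
Sat(AG (send ∨ valid)) = {s0, s1, s4, s5, s6, s7, s9}
Sat(EX (AG (send ∨ valid))) = {s : some successor in {s0, s1, s4, s5, s6, s7, s9}} = {s0, s1, s3, s4, s5, s6, s7, s9}
s3 ∈ Sat(EX (AG (send ∨ valid))) = {s0, s1, s3, s4, s5, s6, s7, s9}, so the formula holds at s3.

Yes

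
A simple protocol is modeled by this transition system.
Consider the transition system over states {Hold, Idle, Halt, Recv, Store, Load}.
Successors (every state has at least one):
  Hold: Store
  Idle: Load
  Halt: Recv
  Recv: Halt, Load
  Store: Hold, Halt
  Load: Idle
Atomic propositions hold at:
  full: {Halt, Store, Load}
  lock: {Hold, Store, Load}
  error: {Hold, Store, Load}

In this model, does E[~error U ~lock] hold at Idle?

Sat(~error) = {Idle, Halt, Recv}
Sat(~lock) = {Idle, Halt, Recv}
E[~error U ~lock]: least fixpoint, start Z0 = Sat(~lock) = {Idle, Halt, Recv}, add states in Sat(~error) with some successor in Z. Already a fixed point.
Sat(E[~error U ~lock]) = {Idle, Halt, Recv}
Idle ∈ Sat(E[~error U ~lock]) = {Idle, Halt, Recv}, so the formula holds at Idle.

Yes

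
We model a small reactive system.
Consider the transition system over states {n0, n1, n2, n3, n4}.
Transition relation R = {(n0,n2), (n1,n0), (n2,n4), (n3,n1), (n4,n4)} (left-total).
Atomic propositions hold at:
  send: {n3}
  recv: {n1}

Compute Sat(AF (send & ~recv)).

Sat(~recv) = {n0, n2, n3, n4}
Sat(send & ~recv) = {n3}
AF (send & ~recv): least fixpoint, start Z0 = {n3}, add states with every successor in Z. Already a fixed point.
Sat(AF (send & ~recv)) = {n3}

{n3}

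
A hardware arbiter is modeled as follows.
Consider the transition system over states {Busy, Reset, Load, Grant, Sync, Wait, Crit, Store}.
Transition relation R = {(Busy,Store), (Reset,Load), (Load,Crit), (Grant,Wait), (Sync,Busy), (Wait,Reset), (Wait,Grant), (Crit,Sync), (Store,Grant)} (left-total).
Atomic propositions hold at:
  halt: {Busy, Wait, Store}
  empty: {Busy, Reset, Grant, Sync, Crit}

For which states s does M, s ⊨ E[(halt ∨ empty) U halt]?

{Busy, Grant, Sync, Wait, Crit, Store}

Sat(halt ∨ empty) = {Busy, Reset, Grant, Sync, Wait, Crit, Store}
E[(halt ∨ empty) U halt]: least fixpoint, start Z0 = Sat(halt) = {Busy, Wait, Store}, add states in Sat(halt ∨ empty) with some successor in Z. Z1 = {Busy, Grant, Sync, Wait, Store}; Z2 = {Busy, Grant, Sync, Wait, Crit, Store}; fixed.
Sat(E[(halt ∨ empty) U halt]) = {Busy, Grant, Sync, Wait, Crit, Store}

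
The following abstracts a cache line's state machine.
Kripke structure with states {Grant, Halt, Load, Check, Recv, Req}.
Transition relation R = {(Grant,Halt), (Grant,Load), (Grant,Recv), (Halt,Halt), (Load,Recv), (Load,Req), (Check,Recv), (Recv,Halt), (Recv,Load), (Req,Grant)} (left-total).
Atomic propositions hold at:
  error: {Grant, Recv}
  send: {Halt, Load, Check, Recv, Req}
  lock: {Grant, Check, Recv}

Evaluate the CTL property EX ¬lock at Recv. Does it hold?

Yes

Sat(¬lock) = {Halt, Load, Req}
Sat(EX ¬lock) = {s : some successor in {Halt, Load, Req}} = {Grant, Halt, Load, Recv}
Recv ∈ Sat(EX ¬lock) = {Grant, Halt, Load, Recv}, so the formula holds at Recv.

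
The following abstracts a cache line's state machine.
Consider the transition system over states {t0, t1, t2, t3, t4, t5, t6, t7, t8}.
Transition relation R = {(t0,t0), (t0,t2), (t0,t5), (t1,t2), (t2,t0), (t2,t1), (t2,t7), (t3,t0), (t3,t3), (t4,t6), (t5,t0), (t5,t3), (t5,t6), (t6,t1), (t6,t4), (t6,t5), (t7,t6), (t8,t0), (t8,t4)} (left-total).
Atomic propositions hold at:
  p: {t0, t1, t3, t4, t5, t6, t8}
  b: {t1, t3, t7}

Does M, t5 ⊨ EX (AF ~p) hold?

Sat(~p) = {t2, t7}
AF ~p: least fixpoint, start Z0 = {t2, t7}, add states with every successor in Z. Z1 = {t1, t2, t7}; fixed.
Sat(AF ~p) = {t1, t2, t7}
Sat(EX (AF ~p)) = {s : some successor in {t1, t2, t7}} = {t0, t1, t2, t6}
t5 ∉ Sat(EX (AF ~p)) = {t0, t1, t2, t6}, so the formula does not hold at t5.

No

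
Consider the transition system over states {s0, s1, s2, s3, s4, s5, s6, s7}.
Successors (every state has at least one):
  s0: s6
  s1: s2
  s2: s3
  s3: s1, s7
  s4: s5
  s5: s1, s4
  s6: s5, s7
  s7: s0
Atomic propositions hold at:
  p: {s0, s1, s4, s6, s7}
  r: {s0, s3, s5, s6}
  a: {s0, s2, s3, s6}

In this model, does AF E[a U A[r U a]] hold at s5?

No

A[r U a]: least fixpoint, start Z0 = Sat(a) = {s0, s2, s3, s6}, add states in Sat(r) with every successor in Z. Already a fixed point.
Sat(A[r U a]) = {s0, s2, s3, s6}
E[a U A[r U a]]: least fixpoint, start Z0 = Sat(A[r U a]) = {s0, s2, s3, s6}, add states in Sat(a) with some successor in Z. Already a fixed point.
Sat(E[a U A[r U a]]) = {s0, s2, s3, s6}
AF E[a U A[r U a]]: least fixpoint, start Z0 = {s0, s2, s3, s6}, add states with every successor in Z. Z1 = {s0, s1, s2, s3, s6, s7}; fixed.
Sat(AF E[a U A[r U a]]) = {s0, s1, s2, s3, s6, s7}
s5 ∉ Sat(AF E[a U A[r U a]]) = {s0, s1, s2, s3, s6, s7}, so the formula does not hold at s5.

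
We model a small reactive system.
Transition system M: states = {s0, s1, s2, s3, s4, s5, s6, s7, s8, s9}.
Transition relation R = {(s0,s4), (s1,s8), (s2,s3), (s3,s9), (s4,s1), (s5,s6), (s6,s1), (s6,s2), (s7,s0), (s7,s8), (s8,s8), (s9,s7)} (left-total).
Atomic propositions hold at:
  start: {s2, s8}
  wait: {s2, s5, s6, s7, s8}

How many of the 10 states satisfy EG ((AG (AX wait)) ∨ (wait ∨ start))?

5

Sat(AX wait) = {s : every successor in {s2, s5, s6, s7, s8}} = {s1, s5, s8, s9}
AG (AX wait): greatest fixpoint, start Z0 = {s1, s5, s8, s9}, keep only states in Sat with every successor in Z. Z1 = {s1, s8}; fixed.
Sat(AG (AX wait)) = {s1, s8}
Sat(wait ∨ start) = {s2, s5, s6, s7, s8}
Sat((AG (AX wait)) ∨ (wait ∨ start)) = {s1, s2, s5, s6, s7, s8}
EG ((AG (AX wait)) ∨ (wait ∨ start)): greatest fixpoint, start Z0 = {s1, s2, s5, s6, s7, s8}, keep only states in Sat with some successor in Z. Z1 = {s1, s5, s6, s7, s8}; fixed.
Sat(EG ((AG (AX wait)) ∨ (wait ∨ start))) = {s1, s5, s6, s7, s8}
|Sat(EG ((AG (AX wait)) ∨ (wait ∨ start)))| = |{s1, s5, s6, s7, s8}| = 5.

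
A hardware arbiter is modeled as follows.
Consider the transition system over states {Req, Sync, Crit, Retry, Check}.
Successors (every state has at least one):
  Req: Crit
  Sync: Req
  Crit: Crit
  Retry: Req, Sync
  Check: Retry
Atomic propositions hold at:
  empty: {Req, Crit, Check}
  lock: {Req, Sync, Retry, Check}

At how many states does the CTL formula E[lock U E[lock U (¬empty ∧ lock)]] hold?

3

Sat(¬empty) = {Sync, Retry}
Sat(¬empty ∧ lock) = {Sync, Retry}
E[lock U (¬empty ∧ lock)]: least fixpoint, start Z0 = Sat((¬empty ∧ lock)) = {Sync, Retry}, add states in Sat(lock) with some successor in Z. Z1 = {Sync, Retry, Check}; fixed.
Sat(E[lock U (¬empty ∧ lock)]) = {Sync, Retry, Check}
E[lock U E[lock U (¬empty ∧ lock)]]: least fixpoint, start Z0 = Sat(E[lock U (¬empty ∧ lock)]) = {Sync, Retry, Check}, add states in Sat(lock) with some successor in Z. Already a fixed point.
Sat(E[lock U E[lock U (¬empty ∧ lock)]]) = {Sync, Retry, Check}
|Sat(E[lock U E[lock U (¬empty ∧ lock)]])| = |{Sync, Retry, Check}| = 3.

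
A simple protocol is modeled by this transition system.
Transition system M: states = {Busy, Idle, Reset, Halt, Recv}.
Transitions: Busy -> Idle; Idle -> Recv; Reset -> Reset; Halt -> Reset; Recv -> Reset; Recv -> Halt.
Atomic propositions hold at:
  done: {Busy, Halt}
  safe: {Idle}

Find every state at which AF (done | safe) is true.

Sat(done | safe) = {Busy, Idle, Halt}
AF (done | safe): least fixpoint, start Z0 = {Busy, Idle, Halt}, add states with every successor in Z. Already a fixed point.
Sat(AF (done | safe)) = {Busy, Idle, Halt}

{Busy, Idle, Halt}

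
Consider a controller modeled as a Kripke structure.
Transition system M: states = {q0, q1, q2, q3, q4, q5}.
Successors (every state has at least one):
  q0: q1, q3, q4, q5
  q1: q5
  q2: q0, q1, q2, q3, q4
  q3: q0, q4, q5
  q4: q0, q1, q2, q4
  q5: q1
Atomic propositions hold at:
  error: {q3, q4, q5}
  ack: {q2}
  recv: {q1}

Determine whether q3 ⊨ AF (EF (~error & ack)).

Yes

Sat(~error) = {q0, q1, q2}
Sat(~error & ack) = {q2}
EF (~error & ack): least fixpoint, start Z0 = {q2}, add states with some successor in Z. Z1 = {q2, q4}; Z2 = {q0, q2, q3, q4}; fixed.
Sat(EF (~error & ack)) = {q0, q2, q3, q4}
AF (EF (~error & ack)): least fixpoint, start Z0 = {q0, q2, q3, q4}, add states with every successor in Z. Already a fixed point.
Sat(AF (EF (~error & ack))) = {q0, q2, q3, q4}
q3 ∈ Sat(AF (EF (~error & ack))) = {q0, q2, q3, q4}, so the formula holds at q3.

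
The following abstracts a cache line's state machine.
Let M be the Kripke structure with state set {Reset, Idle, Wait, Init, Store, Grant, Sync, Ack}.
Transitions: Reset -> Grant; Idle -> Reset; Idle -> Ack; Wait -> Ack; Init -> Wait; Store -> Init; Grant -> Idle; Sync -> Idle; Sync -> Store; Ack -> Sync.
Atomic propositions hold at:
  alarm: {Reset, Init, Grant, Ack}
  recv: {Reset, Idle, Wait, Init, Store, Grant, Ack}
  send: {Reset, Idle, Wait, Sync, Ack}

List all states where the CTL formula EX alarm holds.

{Reset, Idle, Wait, Store}

Sat(EX alarm) = {s : some successor in {Reset, Init, Grant, Ack}} = {Reset, Idle, Wait, Store}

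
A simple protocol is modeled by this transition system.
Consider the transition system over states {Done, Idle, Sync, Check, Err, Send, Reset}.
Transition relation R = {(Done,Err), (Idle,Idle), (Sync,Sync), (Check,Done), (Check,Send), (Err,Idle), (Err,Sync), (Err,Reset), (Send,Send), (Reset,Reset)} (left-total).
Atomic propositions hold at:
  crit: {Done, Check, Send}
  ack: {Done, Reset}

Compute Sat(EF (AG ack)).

AG ack: greatest fixpoint, start Z0 = {Done, Reset}, keep only states in Sat with every successor in Z. Z1 = {Reset}; fixed.
Sat(AG ack) = {Reset}
EF (AG ack): least fixpoint, start Z0 = {Reset}, add states with some successor in Z. Z1 = {Err, Reset}; Z2 = {Done, Err, Reset}; Z3 = {Done, Check, Err, Reset}; fixed.
Sat(EF (AG ack)) = {Done, Check, Err, Reset}

{Done, Check, Err, Reset}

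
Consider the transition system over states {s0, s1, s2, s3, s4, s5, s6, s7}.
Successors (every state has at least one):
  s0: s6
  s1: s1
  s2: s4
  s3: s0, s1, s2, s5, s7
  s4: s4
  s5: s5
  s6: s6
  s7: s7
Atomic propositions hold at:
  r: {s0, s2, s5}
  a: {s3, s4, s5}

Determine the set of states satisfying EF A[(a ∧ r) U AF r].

{s0, s2, s3, s5}

Sat(a ∧ r) = {s5}
AF r: least fixpoint, start Z0 = {s0, s2, s5}, add states with every successor in Z. Already a fixed point.
Sat(AF r) = {s0, s2, s5}
A[(a ∧ r) U AF r]: least fixpoint, start Z0 = Sat(AF r) = {s0, s2, s5}, add states in Sat(a ∧ r) with every successor in Z. Already a fixed point.
Sat(A[(a ∧ r) U AF r]) = {s0, s2, s5}
EF A[(a ∧ r) U AF r]: least fixpoint, start Z0 = {s0, s2, s5}, add states with some successor in Z. Z1 = {s0, s2, s3, s5}; fixed.
Sat(EF A[(a ∧ r) U AF r]) = {s0, s2, s3, s5}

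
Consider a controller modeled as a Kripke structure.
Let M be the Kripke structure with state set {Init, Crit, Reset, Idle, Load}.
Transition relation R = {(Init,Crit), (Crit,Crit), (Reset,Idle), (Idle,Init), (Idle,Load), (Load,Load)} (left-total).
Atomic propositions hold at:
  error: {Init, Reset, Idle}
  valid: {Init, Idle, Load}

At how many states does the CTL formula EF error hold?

3

EF error: least fixpoint, start Z0 = {Init, Reset, Idle}, add states with some successor in Z. Already a fixed point.
Sat(EF error) = {Init, Reset, Idle}
|Sat(EF error)| = |{Init, Reset, Idle}| = 3.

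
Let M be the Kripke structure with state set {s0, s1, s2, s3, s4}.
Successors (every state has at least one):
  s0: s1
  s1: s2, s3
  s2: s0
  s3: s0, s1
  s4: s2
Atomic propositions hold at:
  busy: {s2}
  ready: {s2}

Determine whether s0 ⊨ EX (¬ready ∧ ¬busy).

Sat(¬ready) = {s0, s1, s3, s4}
Sat(¬busy) = {s0, s1, s3, s4}
Sat(¬ready ∧ ¬busy) = {s0, s1, s3, s4}
Sat(EX (¬ready ∧ ¬busy)) = {s : some successor in {s0, s1, s3, s4}} = {s0, s1, s2, s3}
s0 ∈ Sat(EX (¬ready ∧ ¬busy)) = {s0, s1, s2, s3}, so the formula holds at s0.

Yes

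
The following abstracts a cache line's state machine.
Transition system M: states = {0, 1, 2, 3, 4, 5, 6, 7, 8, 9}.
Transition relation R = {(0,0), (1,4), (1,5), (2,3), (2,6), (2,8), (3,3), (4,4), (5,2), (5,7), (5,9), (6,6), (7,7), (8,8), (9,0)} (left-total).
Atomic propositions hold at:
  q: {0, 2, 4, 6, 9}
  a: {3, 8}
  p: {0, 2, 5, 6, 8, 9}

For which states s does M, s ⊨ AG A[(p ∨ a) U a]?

Sat(p ∨ a) = {0, 2, 3, 5, 6, 8, 9}
A[(p ∨ a) U a]: least fixpoint, start Z0 = Sat(a) = {3, 8}, add states in Sat(p ∨ a) with every successor in Z. Already a fixed point.
Sat(A[(p ∨ a) U a]) = {3, 8}
AG A[(p ∨ a) U a]: greatest fixpoint, start Z0 = {3, 8}, keep only states in Sat with every successor in Z. Already a fixed point.
Sat(AG A[(p ∨ a) U a]) = {3, 8}

{3, 8}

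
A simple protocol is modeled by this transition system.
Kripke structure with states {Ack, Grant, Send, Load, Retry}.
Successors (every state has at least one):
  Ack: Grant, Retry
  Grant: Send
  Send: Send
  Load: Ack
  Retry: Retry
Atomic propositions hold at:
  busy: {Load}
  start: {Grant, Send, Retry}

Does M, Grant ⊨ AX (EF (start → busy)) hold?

No

Sat(start → busy) = {Ack, Load}
EF (start → busy): least fixpoint, start Z0 = {Ack, Load}, add states with some successor in Z. Already a fixed point.
Sat(EF (start → busy)) = {Ack, Load}
Sat(AX (EF (start → busy))) = {s : every successor in {Ack, Load}} = {Load}
Grant ∉ Sat(AX (EF (start → busy))) = {Load}, so the formula does not hold at Grant.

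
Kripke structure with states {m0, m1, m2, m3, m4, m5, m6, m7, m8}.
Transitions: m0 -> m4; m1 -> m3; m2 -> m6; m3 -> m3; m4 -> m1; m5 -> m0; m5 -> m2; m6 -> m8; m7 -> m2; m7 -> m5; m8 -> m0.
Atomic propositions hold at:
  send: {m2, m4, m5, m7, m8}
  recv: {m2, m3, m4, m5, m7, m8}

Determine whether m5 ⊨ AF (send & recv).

Yes

Sat(send & recv) = {m2, m4, m5, m7, m8}
AF (send & recv): least fixpoint, start Z0 = {m2, m4, m5, m7, m8}, add states with every successor in Z. Z1 = {m0, m2, m4, m5, m6, m7, m8}; fixed.
Sat(AF (send & recv)) = {m0, m2, m4, m5, m6, m7, m8}
m5 ∈ Sat(AF (send & recv)) = {m0, m2, m4, m5, m6, m7, m8}, so the formula holds at m5.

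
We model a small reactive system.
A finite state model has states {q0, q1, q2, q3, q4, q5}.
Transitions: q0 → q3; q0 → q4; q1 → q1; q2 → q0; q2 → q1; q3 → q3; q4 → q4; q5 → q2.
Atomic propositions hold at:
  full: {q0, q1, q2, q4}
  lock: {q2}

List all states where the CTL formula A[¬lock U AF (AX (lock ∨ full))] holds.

{q1, q2, q4, q5}

Sat(¬lock) = {q0, q1, q3, q4, q5}
Sat(lock ∨ full) = {q0, q1, q2, q4}
Sat(AX (lock ∨ full)) = {s : every successor in {q0, q1, q2, q4}} = {q1, q2, q4, q5}
AF (AX (lock ∨ full)): least fixpoint, start Z0 = {q1, q2, q4, q5}, add states with every successor in Z. Already a fixed point.
Sat(AF (AX (lock ∨ full))) = {q1, q2, q4, q5}
A[¬lock U AF (AX (lock ∨ full))]: least fixpoint, start Z0 = Sat(AF (AX (lock ∨ full))) = {q1, q2, q4, q5}, add states in Sat(¬lock) with every successor in Z. Already a fixed point.
Sat(A[¬lock U AF (AX (lock ∨ full))]) = {q1, q2, q4, q5}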